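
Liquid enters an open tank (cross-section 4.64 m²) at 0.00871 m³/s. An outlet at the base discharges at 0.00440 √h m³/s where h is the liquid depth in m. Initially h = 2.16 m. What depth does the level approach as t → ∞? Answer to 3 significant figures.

Level balance: A dh/dt = 0.00871 − 0.00440 √h. Setting dh/dt = 0:
Q_in = 0.00440 √h_ss ⇒ √h_ss = 0.00871/0.00440 = 1.9795.
h_ss = 1.9795² = 3.9186 m. (Since h₀ = 2.16 m < h_ss, the level will rise toward this value.)

3.92 m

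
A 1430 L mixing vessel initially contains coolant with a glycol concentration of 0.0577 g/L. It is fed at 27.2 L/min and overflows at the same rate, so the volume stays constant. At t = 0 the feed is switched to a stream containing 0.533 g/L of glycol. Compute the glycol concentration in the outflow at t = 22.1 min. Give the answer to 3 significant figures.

Transient balance on the dissolved component: V dC/dt = Q(C_in − C).
Time constant τ = V/Q = 1430/27.2 = 52.574 min.
This is linear first-order; C(t) = C_in + (C₀ − C_in) e^(−t/τ).
C(22.1) = 0.533 + (0.0577 − 0.533)·e^(−22.1/52.574) = 0.533 + (-0.47530)·0.65681 = 0.22082 g/L.

0.221 g/L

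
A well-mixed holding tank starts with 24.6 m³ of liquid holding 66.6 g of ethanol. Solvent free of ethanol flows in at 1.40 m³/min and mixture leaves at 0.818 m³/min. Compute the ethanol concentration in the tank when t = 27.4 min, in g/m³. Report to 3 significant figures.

Let m(t) be the amount of ethanol. Volume: V(t) = V₀ + (Q_in − Q_out) t = 24.6 + 0.58200 t; V(27.4) = 40.547 m³.
No ethanol enters, so dm/dt = −Q_out · (m/V).
dm/m = −Q_out dt/(V₀ + 0.58200 t); integrating gives ln(m/m₀) = −(Q_out/(Q_in−Q_out)) ln(V/V₀).
m = m₀ (V₀/V)^(Q_out/(Q_in−Q_out)) = 66.6 × (24.6/40.547)^(1.4055) = 32.995 g.
C = m/V = 32.995/40.547 = 0.81376 g/m³.

0.814 g/m³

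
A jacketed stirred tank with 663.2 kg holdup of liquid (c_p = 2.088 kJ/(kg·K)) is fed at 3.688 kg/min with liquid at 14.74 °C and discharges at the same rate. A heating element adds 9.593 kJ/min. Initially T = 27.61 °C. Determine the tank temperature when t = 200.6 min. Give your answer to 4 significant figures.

19.80 °C

M c_p dT/dt = ṁ c_p (T_in − T) + Q̇.
τ = M/ṁ = 179.826 min; T_ss = T_in + Q̇/(ṁ c_p) = 14.74 + 9.593/(3.688·2.088) = 15.9858 °C.
T approaches T_ss exponentially: T(t) = T_ss + (T₀ − T_ss) e^(−t/τ).
T(200.6) = 15.9858 + (11.6242)·e^(−200.6/179.826) = 15.9858 + (11.6242)·0.327745 = 19.7955 °C.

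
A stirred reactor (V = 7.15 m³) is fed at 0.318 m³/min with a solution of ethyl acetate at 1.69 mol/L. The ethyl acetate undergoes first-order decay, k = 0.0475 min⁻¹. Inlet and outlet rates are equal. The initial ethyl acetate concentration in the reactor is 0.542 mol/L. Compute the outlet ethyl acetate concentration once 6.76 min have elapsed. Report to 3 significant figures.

0.669 mol/L

Species balance: V dC/dt = Q C_in − Q C − k V C.
This is linear with rate a = Q/V + k = 0.091976 min⁻¹.
C_ss = Q C_in/(Q + kV) = 0.81721 mol/L; C(t) = C_ss + (C₀ − C_ss) e^(−a t).
C(6.76) = 0.81721 + (-0.27521)·e^(−0.091976·6.76) = 0.81721 + (-0.27521)·0.53700 = 0.66942 mol/L.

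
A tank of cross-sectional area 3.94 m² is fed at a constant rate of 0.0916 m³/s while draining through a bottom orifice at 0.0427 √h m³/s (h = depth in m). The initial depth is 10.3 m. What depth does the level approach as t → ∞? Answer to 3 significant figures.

A dh/dt = Q_in − 0.0427 √h. Steady state requires inflow = outflow:
Q_in = 0.0427 √h_ss ⇒ √h_ss = 0.0916/0.0427 = 2.1452.
h_ss = 2.1452² = 4.6019 m. (Since h₀ = 10.3 m > h_ss, the level will fall toward this value.)

4.60 m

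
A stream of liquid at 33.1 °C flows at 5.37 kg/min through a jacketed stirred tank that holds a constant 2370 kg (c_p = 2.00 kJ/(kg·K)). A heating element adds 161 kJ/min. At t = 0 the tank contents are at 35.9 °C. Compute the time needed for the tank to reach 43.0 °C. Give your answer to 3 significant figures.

First-law balance (no shaft work): M c_p dT/dt = ṁ c_p (T_in − T) + 161.
τ = M/ṁ = 441.34 min; T_ss = T_in + Q̇/(ṁ c_p) = 48.091 °C.
T(t) = T_ss + (T₀ − T_ss) e^(−t/τ). Set T = 43.0:
e^(−t/τ) = (43.0 − 48.091)/(35.9 − 48.091) = 0.41759
t = −441.34 · ln(0.41759) = 385.40 min.

385 min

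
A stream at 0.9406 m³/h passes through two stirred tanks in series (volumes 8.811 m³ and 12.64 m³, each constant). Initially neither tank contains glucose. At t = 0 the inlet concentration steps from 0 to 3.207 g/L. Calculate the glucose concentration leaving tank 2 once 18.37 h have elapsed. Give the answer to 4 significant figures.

Time constants: τᵢ = Vᵢ/Q for each well-mixed tank.
τ₁ = 8.811/0.9406 = 9.36743 h; τ₂ = 12.64/0.9406 = 13.4382 h.
Solving the cascade with C₁(0)=C₂(0)=0 gives C₂(t) = C_in[1 − (τ₁ e^(−t/τ₁) − τ₂ e^(−t/τ₂))/(τ₁ − τ₂)].
At t = 18.37: e^(−t/τ₁) = 0.140710, e^(−t/τ₂) = 0.254872.
C₂ = 3.207·[1 − (9.36743·0.140710 − 13.4382·0.254872)/(-4.07081)] = 3.207·0.482430 = 1.54715 g/L.

1.547 g/L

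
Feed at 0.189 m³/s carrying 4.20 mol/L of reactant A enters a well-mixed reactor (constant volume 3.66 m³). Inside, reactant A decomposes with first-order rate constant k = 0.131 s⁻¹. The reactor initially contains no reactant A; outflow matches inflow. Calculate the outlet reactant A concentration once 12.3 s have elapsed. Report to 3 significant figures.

Accumulation = in − out − consumed: V dC/dt = Q C_in − Q C − k V C.
dC/dt = (Q/V) C_in − (Q/V + k) C; effective rate a = Q/V + k = 0.051639 + 0.131 = 0.18264 s⁻¹.
C_ss = Q C_in/(Q + kV) = 1.1875 mol/L; C(t) = C_ss + (C₀ − C_ss) e^(−a t).
C(12.3) = 1.1875 + (-1.1875)·e^(−0.18264·12.3) = 1.1875 + (-1.1875)·0.10577 = 1.0619 mol/L.

1.06 mol/L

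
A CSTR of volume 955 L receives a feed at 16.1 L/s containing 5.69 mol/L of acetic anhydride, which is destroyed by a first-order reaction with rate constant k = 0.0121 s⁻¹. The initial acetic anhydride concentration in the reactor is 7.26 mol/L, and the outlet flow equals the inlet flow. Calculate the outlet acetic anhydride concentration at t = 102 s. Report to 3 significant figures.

3.52 mol/L

V dC/dt = Q(C_in − C) − k V C.
dC/dt = (Q/V) C_in − (Q/V + k) C; effective rate a = Q/V + k = 0.016859 + 0.0121 = 0.028959 s⁻¹.
C_ss = Q C_in/(Q + kV) = 3.3125 mol/L; C(t) = C_ss + (C₀ − C_ss) e^(−a t).
C(102) = 3.3125 + (3.9475)·e^(−0.028959·102) = 3.3125 + (3.9475)·0.052142 = 3.5183 mol/L.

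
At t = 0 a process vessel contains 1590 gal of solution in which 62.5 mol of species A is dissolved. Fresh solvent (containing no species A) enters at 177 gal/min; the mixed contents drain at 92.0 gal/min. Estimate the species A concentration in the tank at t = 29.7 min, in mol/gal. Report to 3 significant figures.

0.00543 mol/gal

Total volume: dV/dt = Q_in − Q_out = 85.000 gal/min, so V(t) = 1590 + 85.000 t and V(29.7) = 4114.5 gal.
Species balance (pure solvent in): dm/dt = −Q_out · m/V(t).
Separate: dm/m = −Q_out dt/V(t) ⇒ ln(m/m₀) = −(Q_out/(Q_in−Q_out)) ln(V/V₀).
m = m₀ (V₀/V)^(Q_out/(Q_in−Q_out)) = 62.5 × (1590/4114.5)^(1.0824) = 22.333 mol.
C = m/V = 22.333/4114.5 = 0.0054280 mol/gal.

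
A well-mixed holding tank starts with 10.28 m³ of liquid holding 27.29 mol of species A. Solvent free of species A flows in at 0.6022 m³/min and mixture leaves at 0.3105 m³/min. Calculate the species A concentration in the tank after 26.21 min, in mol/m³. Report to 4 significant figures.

0.8424 mol/m³

Let m(t) be the amount of species A. Volume: V(t) = V₀ + (Q_in − Q_out) t = 10.28 + 0.291700 t; V(26.21) = 17.9255 m³.
Species balance (pure solvent in): dm/dt = −Q_out · m/V(t).
dm/m = −Q_out dt/(V₀ + 0.291700 t); integrating gives ln(m/m₀) = −(Q_out/(Q_in−Q_out)) ln(V/V₀).
m = m₀ (V₀/V)^(Q_out/(Q_in−Q_out)) = 27.29 × (10.28/17.9255)^(1.06445) = 15.0995 mol.
C = m/V = 15.0995/17.9255 = 0.842351 mol/m³.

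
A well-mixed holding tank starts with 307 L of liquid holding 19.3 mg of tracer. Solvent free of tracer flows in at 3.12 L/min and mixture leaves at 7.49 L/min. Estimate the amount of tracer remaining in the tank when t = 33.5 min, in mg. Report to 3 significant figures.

6.36 mg

Let m(t) be the amount of tracer. Volume: V(t) = V₀ + (Q_in − Q_out) t = 307 − 4.3700 t; V(33.5) = 160.60 L.
Solute balance: dm/dt = 0 − Q_out C = −Q_out m/V(t).
Separate: dm/m = −Q_out dt/V(t) ⇒ ln(m/m₀) = −(Q_out/(Q_in−Q_out)) ln(V/V₀).
m = m₀ (V₀/V)^(Q_out/(Q_in−Q_out)) = 19.3 × (307/160.60)^(-1.7140) = 6.3575 mg.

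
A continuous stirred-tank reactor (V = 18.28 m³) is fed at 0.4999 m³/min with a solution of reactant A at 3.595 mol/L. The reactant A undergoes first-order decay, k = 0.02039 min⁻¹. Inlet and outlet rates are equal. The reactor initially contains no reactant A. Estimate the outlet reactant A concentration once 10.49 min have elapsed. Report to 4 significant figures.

Accumulation = in − out − consumed: V dC/dt = Q C_in − Q C − k V C.
This is linear with rate a = Q/V + k = 0.0477368 min⁻¹.
C_ss = Q C_in/(Q + kV) = 2.05945 mol/L; C(t) = C_ss + (C₀ − C_ss) e^(−a t).
C(10.49) = 2.05945 + (-2.05945)·e^(−0.0477368·10.49) = 2.05945 + (-2.05945)·0.606070 = 0.811280 mol/L.

0.8113 mol/L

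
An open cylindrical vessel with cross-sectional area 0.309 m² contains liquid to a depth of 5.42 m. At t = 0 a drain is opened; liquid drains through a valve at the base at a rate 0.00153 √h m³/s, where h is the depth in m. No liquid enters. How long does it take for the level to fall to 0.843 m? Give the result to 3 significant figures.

570 s

With no inflow, A dh/dt = −0.00153 √h.
This is separable: 2 d(√h)/dt = −0.00153/A, so √h = √h₀ − (0.00153/(2A)) t.
t = 2A(√h₀ − √h)/0.00153 = 2·0.309·(√5.42 − √0.843)/0.00153
  = 0.61800 × (2.3281 − 0.91815) / 0.00153 = 569.50 s.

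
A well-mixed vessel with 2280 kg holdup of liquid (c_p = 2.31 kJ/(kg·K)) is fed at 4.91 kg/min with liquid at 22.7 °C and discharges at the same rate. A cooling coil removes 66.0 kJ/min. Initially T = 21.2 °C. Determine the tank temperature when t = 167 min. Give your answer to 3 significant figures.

19.9 °C

First-law balance (no shaft work): M c_p dT/dt = ṁ c_p (T_in − T) − 66.0.
Rearrange: dT/dt = (T_ss − T)/τ with τ = M/ṁ = 464.36 min and T_ss = T_in − Q̇/(ṁ c_p) = 16.881 °C.
T approaches T_ss exponentially: T(t) = T_ss + (T₀ − T_ss) e^(−t/τ).
T(167) = 16.881 + (4.3190)·e^(−167/464.36) = 16.881 + (4.3190)·0.69793 = 19.895 °C.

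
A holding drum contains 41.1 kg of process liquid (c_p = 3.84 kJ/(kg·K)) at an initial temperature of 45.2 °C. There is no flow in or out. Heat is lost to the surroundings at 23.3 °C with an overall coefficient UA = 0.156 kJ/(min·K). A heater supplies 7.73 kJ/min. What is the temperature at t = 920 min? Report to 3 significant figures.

Unsteady energy balance on the tank contents: M c_p dT/dt = −UA(T − T_amb) + Q̇.
dT/dt = (T_ss − T)/τ with T_ss = T_amb + Q̇/UA = 23.3 + 7.73/0.156 = 72.851 °C, τ = M c_p/UA = 41.1·3.84/0.156 = 1011.7 min.
Integrating: T(t) = T_ss + (T₀ − T_ss) e^(−t/τ).
T(920) = 72.851 + (-27.651)·0.40278 = 61.714 °C.

61.7 °C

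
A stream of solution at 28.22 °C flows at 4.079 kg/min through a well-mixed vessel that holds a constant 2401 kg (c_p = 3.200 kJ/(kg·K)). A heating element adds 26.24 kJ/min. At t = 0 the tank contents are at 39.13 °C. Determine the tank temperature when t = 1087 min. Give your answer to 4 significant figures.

M c_p dT/dt = ṁ c_p (T_in − T) + Q̇.
τ = M/ṁ = 588.625 min; T_ss = T_in + Q̇/(ṁ c_p) = 28.22 + 26.24/(4.079·3.200) = 30.2303 °C.
T approaches T_ss exponentially: T(t) = T_ss + (T₀ − T_ss) e^(−t/τ).
T(1087) = 30.2303 + (8.89970)·e^(−1087/588.625) = 30.2303 + (8.89970)·0.157760 = 31.6343 °C.

31.63 °C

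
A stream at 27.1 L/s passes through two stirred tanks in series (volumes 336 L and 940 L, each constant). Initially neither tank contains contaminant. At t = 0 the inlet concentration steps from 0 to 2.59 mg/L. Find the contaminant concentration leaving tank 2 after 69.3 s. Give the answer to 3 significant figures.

Species balance on tank i: dCᵢ/dt = (Cᵢ₋₁ − Cᵢ)/τᵢ with τᵢ = Vᵢ/Q.
τ₁ = 336/27.1 = 12.399 s; τ₂ = 940/27.1 = 34.686 s.
Tank 1: C₁ = C_in(1 − e^(−t/τ₁)). Tank 2 (τ₁ ≠ τ₂): C₂ = C_in[1 − (τ₁ e^(−t/τ₁) − τ₂ e^(−t/τ₂))/(τ₁ − τ₂)].
At t = 69.3: e^(−t/τ₁) = 0.0037374, e^(−t/τ₂) = 0.13562.
C₂ = 2.59·[1 − (12.399·0.0037374 − 34.686·0.13562)/(-22.288)] = 2.59·0.79102 = 2.0487 mg/L.

2.05 mg/L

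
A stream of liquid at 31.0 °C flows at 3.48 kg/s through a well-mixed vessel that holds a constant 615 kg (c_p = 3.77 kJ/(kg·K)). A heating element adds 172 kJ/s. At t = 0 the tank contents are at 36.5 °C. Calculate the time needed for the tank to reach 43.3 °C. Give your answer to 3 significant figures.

396 s

M c_p dT/dt = ṁ c_p (T_in − T) + Q̇.
τ = M/ṁ = 176.72 s; T_ss = T_in + Q̇/(ṁ c_p) = 44.110 °C.
T(t) = T_ss + (T₀ − T_ss) e^(−t/τ). Set T = 43.3:
e^(−t/τ) = (43.3 − 44.110)/(36.5 − 44.110) = 0.10646
t = −176.72 · ln(0.10646) = 395.86 s.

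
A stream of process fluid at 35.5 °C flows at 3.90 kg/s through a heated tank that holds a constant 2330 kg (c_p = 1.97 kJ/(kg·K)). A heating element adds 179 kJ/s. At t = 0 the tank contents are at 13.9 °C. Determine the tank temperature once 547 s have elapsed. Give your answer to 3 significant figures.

M c_p dT/dt = ṁ c_p (T_in − T) + Q̇.
τ = M/ṁ = 597.44 s; T_ss = T_in + Q̇/(ṁ c_p) = 35.5 + 179/(3.90·1.97) = 58.798 °C.
Integrating: T(t) = T_ss + (T₀ − T_ss) e^(−t/τ).
T(547) = 58.798 + (-44.898)·e^(−547/597.44) = 58.798 + (-44.898)·0.40028 = 40.826 °C.

40.8 °C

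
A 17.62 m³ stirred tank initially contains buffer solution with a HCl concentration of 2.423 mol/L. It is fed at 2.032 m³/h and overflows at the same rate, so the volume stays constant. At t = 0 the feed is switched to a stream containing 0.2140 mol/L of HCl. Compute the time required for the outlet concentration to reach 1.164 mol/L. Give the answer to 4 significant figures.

7.317 h

Accumulation = in − out for the solute gives V dC/dt = Q(C_in − C), so τ = V/Q = 8.67126 h.
C(t) = C_in + (C₀ − C_in) e^(−t/τ). Set C = 1.164 and solve for t:
e^(−t/τ) = (C − C_in)/(C₀ − C_in) = (1.164 − 0.2140)/(2.423 − 0.2140) = 0.430059
t = −τ ln(…) = 8.67126 × 0.843833 = 7.31710 h.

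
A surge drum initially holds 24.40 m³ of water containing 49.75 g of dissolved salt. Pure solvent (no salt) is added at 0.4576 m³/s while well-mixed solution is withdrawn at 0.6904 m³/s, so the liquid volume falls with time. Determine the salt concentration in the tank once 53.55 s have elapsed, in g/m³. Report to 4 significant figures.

0.4998 g/m³

Total volume: dV/dt = Q_in − Q_out = -0.232800 m³/s, so V(t) = 24.40 − 0.232800 t and V(53.55) = 11.9336 m³.
Solute balance: dm/dt = 0 − Q_out C = −Q_out m/V(t).
dm/m = −Q_out dt/(V₀ − 0.232800 t); integrating gives ln(m/m₀) = −(Q_out/(Q_in−Q_out)) ln(V/V₀).
m = m₀ (V₀/V)^(Q_out/(Q_in−Q_out)) = 49.75 × (24.40/11.9336)^(-2.96564) = 5.96496 g.
C = m/V = 5.96496/11.9336 = 0.499848 g/m³.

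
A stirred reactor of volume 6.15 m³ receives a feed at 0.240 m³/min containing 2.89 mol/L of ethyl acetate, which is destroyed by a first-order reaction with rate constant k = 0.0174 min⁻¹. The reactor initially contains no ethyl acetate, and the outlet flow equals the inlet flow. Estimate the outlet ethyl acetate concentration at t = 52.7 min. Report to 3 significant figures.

V dC/dt = Q(C_in − C) − k V C.
dC/dt = (Q/V) C_in − (Q/V + k) C; effective rate a = Q/V + k = 0.039024 + 0.0174 = 0.056424 min⁻¹.
C_ss = Q C_in/(Q + kV) = 1.9988 mol/L; C(t) = C_ss + (C₀ − C_ss) e^(−a t).
C(52.7) = 1.9988 + (-1.9988)·e^(−0.056424·52.7) = 1.9988 + (-1.9988)·0.051121 = 1.8966 mol/L.

1.90 mol/L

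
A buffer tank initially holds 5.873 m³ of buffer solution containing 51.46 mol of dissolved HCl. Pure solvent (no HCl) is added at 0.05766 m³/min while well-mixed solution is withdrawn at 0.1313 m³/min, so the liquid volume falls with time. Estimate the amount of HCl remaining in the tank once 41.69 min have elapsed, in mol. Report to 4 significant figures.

Total volume: dV/dt = Q_in − Q_out = -0.0736400 m³/min, so V(t) = 5.873 − 0.0736400 t and V(41.69) = 2.80295 m³.
Species balance (pure solvent in): dm/dt = −Q_out · m/V(t).
dm/m = −Q_out dt/(V₀ − 0.0736400 t); integrating gives ln(m/m₀) = −(Q_out/(Q_in−Q_out)) ln(V/V₀).
m = m₀ (V₀/V)^(Q_out/(Q_in−Q_out)) = 51.46 × (5.873/2.80295)^(-1.78300) = 13.7623 mol.

13.76 mol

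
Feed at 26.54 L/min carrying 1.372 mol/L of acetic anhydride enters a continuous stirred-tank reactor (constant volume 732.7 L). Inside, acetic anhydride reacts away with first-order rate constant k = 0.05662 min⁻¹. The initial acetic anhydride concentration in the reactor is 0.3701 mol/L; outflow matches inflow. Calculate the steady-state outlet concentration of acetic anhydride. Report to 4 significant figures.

Species balance: V dC/dt = Q C_in − Q C − k V C.
Steady state (dC/dt = 0): C_ss = Q C_in/(Q + kV) = C_in/(1 + kV/Q).
C_ss = 26.54·1.372/(26.54 + 0.05662·732.7) = 36.4129/68.0255 = 0.535283 mol/L.

0.5353 mol/L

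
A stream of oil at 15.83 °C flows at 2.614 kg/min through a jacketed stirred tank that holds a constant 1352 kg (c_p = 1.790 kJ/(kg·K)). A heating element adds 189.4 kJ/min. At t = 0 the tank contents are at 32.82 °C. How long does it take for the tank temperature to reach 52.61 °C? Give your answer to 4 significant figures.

956.1 min

M c_p dT/dt = ṁ c_p (T_in − T) + Q̇.
τ = M/ṁ = 517.215 min; T_ss = T_in + Q̇/(ṁ c_p) = 56.3082 °C.
T(t) = T_ss + (T₀ − T_ss) e^(−t/τ). Set T = 52.61:
e^(−t/τ) = (52.61 − 56.3082)/(32.82 − 56.3082) = 0.157450
t = −517.215 · ln(0.157450) = 956.149 min.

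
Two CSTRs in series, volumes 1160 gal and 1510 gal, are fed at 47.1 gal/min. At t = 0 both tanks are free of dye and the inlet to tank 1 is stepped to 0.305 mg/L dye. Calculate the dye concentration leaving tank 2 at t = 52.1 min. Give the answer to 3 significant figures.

0.168 mg/L

Each tank obeys Vᵢ dCᵢ/dt = Q(Cᵢ₋₁ − Cᵢ), so τᵢ = Vᵢ/Q.
τ₁ = 1160/47.1 = 24.628 min; τ₂ = 1510/47.1 = 32.059 min.
Solving the cascade with C₁(0)=C₂(0)=0 gives C₂(t) = C_in[1 − (τ₁ e^(−t/τ₁) − τ₂ e^(−t/τ₂))/(τ₁ − τ₂)].
At t = 52.1: e^(−t/τ₁) = 0.12058, e^(−t/τ₂) = 0.19689.
C₂ = 0.305·[1 − (24.628·0.12058 − 32.059·0.19689)/(-7.4310)] = 0.305·0.55019 = 0.16781 mg/L.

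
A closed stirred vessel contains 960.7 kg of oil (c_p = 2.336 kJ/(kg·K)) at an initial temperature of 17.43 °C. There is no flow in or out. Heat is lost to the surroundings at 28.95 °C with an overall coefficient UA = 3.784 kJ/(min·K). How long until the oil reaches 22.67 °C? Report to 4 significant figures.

359.8 min

First-law balance (no shaft work): M c_p dT/dt = −UA(T − T_amb).
τ = M c_p/UA = 593.075 min; T_ss = T_amb = 28.9500 °C.
T(t) = T_ss + (T₀ − T_ss)e^(−t/τ); set T = 22.67:
t = −τ ln[(T − T_ss)/(T₀ − T_ss)] = −593.075 · ln(0.545139) = 359.827 min.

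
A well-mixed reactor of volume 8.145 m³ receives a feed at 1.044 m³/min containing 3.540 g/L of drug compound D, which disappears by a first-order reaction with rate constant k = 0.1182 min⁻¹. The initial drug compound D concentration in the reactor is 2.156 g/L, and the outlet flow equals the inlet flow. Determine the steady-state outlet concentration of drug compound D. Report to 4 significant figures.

Species balance: V dC/dt = Q C_in − Q C − k V C.
At steady state: 0 = Q C_in − (Q + kV) C_ss, so C_ss = Q C_in/(Q + kV).
C_ss = 1.044·3.540/(1.044 + 0.1182·8.145) = 3.69576/2.00674 = 1.84167 g/L.

1.842 g/L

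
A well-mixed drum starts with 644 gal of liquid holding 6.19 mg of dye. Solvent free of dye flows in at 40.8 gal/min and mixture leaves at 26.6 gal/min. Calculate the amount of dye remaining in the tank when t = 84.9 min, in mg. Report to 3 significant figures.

Let m(t) be the amount of dye. Volume: V(t) = V₀ + (Q_in − Q_out) t = 644 + 14.200 t; V(84.9) = 1849.6 gal.
Species balance (pure solvent in): dm/dt = −Q_out · m/V(t).
Separate: dm/m = −Q_out dt/V(t) ⇒ ln(m/m₀) = −(Q_out/(Q_in−Q_out)) ln(V/V₀).
m = m₀ (V₀/V)^(Q_out/(Q_in−Q_out)) = 6.19 × (644/1849.6)^(1.8732) = 0.85782 mg.

0.858 mg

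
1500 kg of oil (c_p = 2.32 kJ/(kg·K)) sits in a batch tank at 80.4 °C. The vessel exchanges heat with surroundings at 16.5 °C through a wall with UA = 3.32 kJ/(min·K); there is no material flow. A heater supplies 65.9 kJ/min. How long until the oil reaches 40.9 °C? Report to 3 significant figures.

2380 min

M c_p dT/dt = −UA(T − T_amb) + Q̇.
τ = M c_p/UA = 1048.2 min; T_ss = T_amb + Q̇/UA = 16.5 + 65.9/3.32 = 36.349 °C.
T(t) = T_ss + (T₀ − T_ss)e^(−t/τ); set T = 40.9:
t = −τ ln[(T − T_ss)/(T₀ − T_ss)] = −1048.2 · ln(0.10330) = 2379.5 min.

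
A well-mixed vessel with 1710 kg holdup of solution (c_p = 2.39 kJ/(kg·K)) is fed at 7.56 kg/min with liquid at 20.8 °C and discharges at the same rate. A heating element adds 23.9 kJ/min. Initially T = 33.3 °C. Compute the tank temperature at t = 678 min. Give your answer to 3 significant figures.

22.7 °C

First-law balance (no shaft work): M c_p dT/dt = ṁ c_p (T_in − T) + 23.9.
Rearrange: dT/dt = (T_ss − T)/τ with τ = M/ṁ = 226.19 min and T_ss = T_in + Q̇/(ṁ c_p) = 22.123 °C.
Solution: T(t) = T_ss + (T₀ − T_ss) e^(−t/τ).
T(678) = 22.123 + (11.177)·e^(−678/226.19) = 22.123 + (11.177)·0.049913 = 22.681 °C.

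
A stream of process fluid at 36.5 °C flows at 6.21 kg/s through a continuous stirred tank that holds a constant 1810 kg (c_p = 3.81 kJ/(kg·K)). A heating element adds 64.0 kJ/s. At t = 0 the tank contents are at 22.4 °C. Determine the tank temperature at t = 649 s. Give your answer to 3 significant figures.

M c_p dT/dt = ṁ c_p (T_in − T) + Q̇.
Rearrange: dT/dt = (T_ss − T)/τ with τ = M/ṁ = 291.47 s and T_ss = T_in + Q̇/(ṁ c_p) = 39.205 °C.
This is linear first-order; T(t) = T_ss + (T₀ − T_ss) e^(−t/τ).
T(649) = 39.205 + (-16.805)·e^(−649/291.47) = 39.205 + (-16.805)·0.10789 = 37.392 °C.

37.4 °C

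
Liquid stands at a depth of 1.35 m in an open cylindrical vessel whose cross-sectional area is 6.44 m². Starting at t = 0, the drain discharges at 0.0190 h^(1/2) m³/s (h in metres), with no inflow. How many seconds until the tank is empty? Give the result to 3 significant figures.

With no inflow, A dh/dt = −0.0190 √h.
Separate and integrate: 2(√h − √h₀) = −(0.0190/A) t.
Tank is empty when √h = 0: t_empty = 2A√h₀/0.0190.
t_empty = 2·6.44·√1.35/0.0190 = 12.880·1.1619/0.0190 = 787.64 s.

788 s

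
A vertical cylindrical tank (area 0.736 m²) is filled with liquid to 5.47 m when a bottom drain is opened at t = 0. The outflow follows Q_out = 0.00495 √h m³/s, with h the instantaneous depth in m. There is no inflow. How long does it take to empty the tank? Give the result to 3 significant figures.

695 s

Volume balance on the tank: A dh/dt = −0.00495 √h.
This is separable: 2 d(√h)/dt = −0.00495/A, so √h = √h₀ − (0.00495/(2A)) t.
Set h = 0: 2√h₀ = (0.00495/A) t_empty ⇒ t_empty = 2A√h₀/0.00495.
t_empty = 2·0.736·√5.47/0.00495 = 1.4720·2.3388/0.00495 = 695.50 s.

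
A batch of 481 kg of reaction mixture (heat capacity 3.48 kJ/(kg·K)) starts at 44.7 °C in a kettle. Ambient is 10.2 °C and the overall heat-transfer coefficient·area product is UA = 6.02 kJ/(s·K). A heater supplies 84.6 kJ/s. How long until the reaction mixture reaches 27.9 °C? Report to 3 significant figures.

479 s

Lumped-capacitance energy balance: M c_p dT/dt = UA(T_amb − T) + Q̇.
τ = M c_p/UA = 278.05 s; T_ss = T_amb + Q̇/UA = 10.2 + 84.6/6.02 = 24.253 °C.
T(t) = T_ss + (T₀ − T_ss)e^(−t/τ); set T = 27.9:
t = −τ ln[(T − T_ss)/(T₀ − T_ss)] = −278.05 · ln(0.17836) = 479.35 s.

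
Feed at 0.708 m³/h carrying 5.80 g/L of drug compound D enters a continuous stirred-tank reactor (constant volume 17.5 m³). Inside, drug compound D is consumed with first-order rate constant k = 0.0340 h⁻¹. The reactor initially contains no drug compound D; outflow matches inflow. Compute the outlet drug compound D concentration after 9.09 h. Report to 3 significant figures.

1.55 g/L

Species balance: V dC/dt = Q C_in − Q C − k V C.
dC/dt = (Q/V) C_in − (Q/V + k) C; effective rate a = Q/V + k = 0.040457 + 0.0340 = 0.074457 h⁻¹.
C_ss = Q C_in/(Q + kV) = 3.1515 g/L; C(t) = C_ss + (C₀ − C_ss) e^(−a t).
C(9.09) = 3.1515 + (-3.1515)·e^(−0.074457·9.09) = 3.1515 + (-3.1515)·0.50823 = 1.5498 g/L.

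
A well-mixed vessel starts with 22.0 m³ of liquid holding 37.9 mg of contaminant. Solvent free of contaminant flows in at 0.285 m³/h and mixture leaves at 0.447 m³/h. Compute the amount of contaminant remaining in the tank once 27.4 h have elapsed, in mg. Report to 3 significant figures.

Let m(t) be the amount of contaminant. Volume: V(t) = V₀ + (Q_in − Q_out) t = 22.0 − 0.16200 t; V(27.4) = 17.561 m³.
No contaminant enters, so dm/dt = −Q_out · (m/V).
Separate: dm/m = −Q_out dt/V(t) ⇒ ln(m/m₀) = −(Q_out/(Q_in−Q_out)) ln(V/V₀).
m = m₀ (V₀/V)^(Q_out/(Q_in−Q_out)) = 37.9 × (22.0/17.561)^(-2.7593) = 20.351 mg.

20.4 mg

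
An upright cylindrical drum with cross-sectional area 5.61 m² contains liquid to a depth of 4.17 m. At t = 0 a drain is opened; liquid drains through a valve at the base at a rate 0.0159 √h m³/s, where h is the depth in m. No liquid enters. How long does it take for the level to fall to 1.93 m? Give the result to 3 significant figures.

A dh/dt = −Q_out = −0.0159 √h.
∫ h^(−1/2) dh = −(0.0159/A) ∫ dt, giving 2√h = 2√h₀ − (0.0159/A) t.
t = 2A(√h₀ − √h)/0.0159 = 2·5.61·(√4.17 − √1.93)/0.0159
  = 11.220 × (2.0421 − 1.3892) / 0.0159 = 460.66 s.

461 s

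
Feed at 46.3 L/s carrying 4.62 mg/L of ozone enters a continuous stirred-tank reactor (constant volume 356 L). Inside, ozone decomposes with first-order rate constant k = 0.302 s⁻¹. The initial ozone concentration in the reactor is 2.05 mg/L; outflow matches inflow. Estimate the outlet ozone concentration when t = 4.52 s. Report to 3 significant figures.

1.48 mg/L

Accumulation = in − out − consumed: V dC/dt = Q C_in − Q C − k V C.
This is linear with rate a = Q/V + k = 0.43206 s⁻¹.
C_ss = Q C_in/(Q + kV) = 1.3907 mg/L; C(t) = C_ss + (C₀ − C_ss) e^(−a t).
C(4.52) = 1.3907 + (0.65930)·e^(−0.43206·4.52) = 1.3907 + (0.65930)·0.14186 = 1.4842 mg/L.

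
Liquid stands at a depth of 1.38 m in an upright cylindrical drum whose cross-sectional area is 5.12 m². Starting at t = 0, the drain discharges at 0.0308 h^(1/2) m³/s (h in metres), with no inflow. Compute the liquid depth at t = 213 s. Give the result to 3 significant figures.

0.285 m

With no inflow, A dh/dt = −0.0308 √h.
∫ h^(−1/2) dh = −(0.0308/A) ∫ dt, giving 2√h = 2√h₀ − (0.0308/A) t.
√h = √1.38 − 0.0308·213/(2·5.12) = 1.1747 − 0.64066 = 0.53407.
h = 0.53407² = 0.28523 m.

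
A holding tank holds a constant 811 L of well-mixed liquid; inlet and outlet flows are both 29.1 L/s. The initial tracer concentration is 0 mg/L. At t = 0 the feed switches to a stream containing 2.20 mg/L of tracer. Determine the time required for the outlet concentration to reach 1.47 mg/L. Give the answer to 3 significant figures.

30.7 s

Species balance: V dC/dt = Q(C_in − C) ⇒ τ = V/Q = 27.869 s.
C(t) = C_in + (C₀ − C_in) e^(−t/τ). Set C = 1.47 and solve for t:
e^(−t/τ) = (C − C_in)/(C₀ − C_in) = (1.47 − 2.20)/(0 − 2.20) = 0.33182
t = −τ ln(…) = 27.869 × 1.1032 = 30.745 s.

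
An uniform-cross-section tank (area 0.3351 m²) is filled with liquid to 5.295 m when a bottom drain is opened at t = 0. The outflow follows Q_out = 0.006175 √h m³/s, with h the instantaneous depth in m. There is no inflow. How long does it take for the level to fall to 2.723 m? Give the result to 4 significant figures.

70.65 s

Volume balance on the tank: A dh/dt = −0.006175 √h.
This is separable: 2 d(√h)/dt = −0.006175/A, so √h = √h₀ − (0.006175/(2A)) t.
t = 2A(√h₀ − √h)/0.006175 = 2·0.3351·(√5.295 − √2.723)/0.006175
  = 0.670200 × (2.30109 − 1.65015) / 0.006175 = 70.6489 s.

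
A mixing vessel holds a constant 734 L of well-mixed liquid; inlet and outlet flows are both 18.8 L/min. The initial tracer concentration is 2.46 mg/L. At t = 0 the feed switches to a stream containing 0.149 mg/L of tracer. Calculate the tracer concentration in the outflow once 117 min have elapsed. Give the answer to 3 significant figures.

0.264 mg/L

Unsteady species balance (constant V, well mixed): V dC/dt = Q(C_in − C).
So dC/dt = (C_in − C)/τ with τ = V/Q = 734/18.8 = 39.043 min.
Integrating: C(t) = C_in + (C₀ − C_in) e^(−t/τ).
C(117) = 0.149 + (2.46 − 0.149)·e^(−117/39.043) = 0.149 + (2.3110)·0.049950 = 0.26443 mg/L.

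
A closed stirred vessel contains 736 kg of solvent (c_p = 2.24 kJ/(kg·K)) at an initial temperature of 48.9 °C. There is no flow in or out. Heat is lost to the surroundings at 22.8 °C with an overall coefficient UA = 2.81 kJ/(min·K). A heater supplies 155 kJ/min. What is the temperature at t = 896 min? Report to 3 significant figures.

71.6 °C

Lumped-capacitance energy balance: M c_p dT/dt = UA(T_amb − T) + Q̇.
dT/dt = (T_ss − T)/τ with T_ss = T_amb + Q̇/UA = 22.8 + 155/2.81 = 77.960 °C, τ = M c_p/UA = 736·2.24/2.81 = 586.70 min.
Solution: T(t) = T_ss + (T₀ − T_ss) e^(−t/τ).
T(896) = 77.960 + (-29.060)·0.21715 = 71.650 °C.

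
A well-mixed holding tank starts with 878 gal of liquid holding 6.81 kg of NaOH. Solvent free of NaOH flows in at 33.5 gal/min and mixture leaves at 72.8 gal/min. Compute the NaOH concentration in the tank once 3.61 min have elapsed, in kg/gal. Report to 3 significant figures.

0.00667 kg/gal

Total volume: dV/dt = Q_in − Q_out = -39.300 gal/min, so V(t) = 878 − 39.300 t and V(3.61) = 736.13 gal.
Species balance (pure solvent in): dm/dt = −Q_out · m/V(t).
Separate: dm/m = −Q_out dt/V(t) ⇒ ln(m/m₀) = −(Q_out/(Q_in−Q_out)) ln(V/V₀).
m = m₀ (V₀/V)^(Q_out/(Q_in−Q_out)) = 6.81 × (878/736.13)^(-1.8524) = 4.9131 kg.
C = m/V = 4.9131/736.13 = 0.0066743 kg/gal.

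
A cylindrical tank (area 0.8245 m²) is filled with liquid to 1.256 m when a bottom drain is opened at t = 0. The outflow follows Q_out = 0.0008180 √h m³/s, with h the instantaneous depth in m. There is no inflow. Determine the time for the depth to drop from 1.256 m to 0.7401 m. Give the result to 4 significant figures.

525.0 s

With no inflow, A dh/dt = −0.0008180 √h.
Separate and integrate: 2(√h − √h₀) = −(0.0008180/A) t.
t = 2A(√h₀ − √h)/0.0008180 = 2·0.8245·(√1.256 − √0.7401)/0.0008180
  = 1.64900 × (1.12071 − 0.860291) / 0.0008180 = 524.986 s.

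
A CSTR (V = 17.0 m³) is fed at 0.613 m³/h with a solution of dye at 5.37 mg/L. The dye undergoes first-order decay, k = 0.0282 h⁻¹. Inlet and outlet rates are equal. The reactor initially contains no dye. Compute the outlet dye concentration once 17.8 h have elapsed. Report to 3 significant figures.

2.05 mg/L

V dC/dt = Q(C_in − C) − k V C.
This is linear with rate a = Q/V + k = 0.064259 h⁻¹.
C_ss = Q C_in/(Q + kV) = 3.0134 mg/L; C(t) = C_ss + (C₀ − C_ss) e^(−a t).
C(17.8) = 3.0134 + (-3.0134)·e^(−0.064259·17.8) = 3.0134 + (-3.0134)·0.31860 = 2.0533 mg/L.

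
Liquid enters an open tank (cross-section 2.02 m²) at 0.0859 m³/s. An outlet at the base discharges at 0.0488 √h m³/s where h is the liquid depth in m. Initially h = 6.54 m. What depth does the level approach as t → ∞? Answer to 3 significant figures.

Accumulation of liquid (constant cross-section A): A dh/dt = Q_in − 0.0488 √h. At steady state dh/dt = 0:
Q_in = 0.0488 √h_ss ⇒ √h_ss = 0.0859/0.0488 = 1.7602.
h_ss = 1.7602² = 3.0985 m. (Since h₀ = 6.54 m > h_ss, the level will fall toward this value.)

3.10 m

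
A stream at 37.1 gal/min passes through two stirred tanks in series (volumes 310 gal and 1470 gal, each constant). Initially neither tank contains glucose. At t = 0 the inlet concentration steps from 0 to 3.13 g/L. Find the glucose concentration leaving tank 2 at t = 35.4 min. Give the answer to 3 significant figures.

Time constants: τᵢ = Vᵢ/Q for each well-mixed tank.
τ₁ = 310/37.1 = 8.3558 min; τ₂ = 1470/37.1 = 39.623 min.
Solving the cascade with C₁(0)=C₂(0)=0 gives C₂(t) = C_in[1 − (τ₁ e^(−t/τ₁) − τ₂ e^(−t/τ₂))/(τ₁ − τ₂)].
At t = 35.4: e^(−t/τ₁) = 0.014457, e^(−t/τ₂) = 0.40925.
C₂ = 3.13·[1 − (8.3558·0.014457 − 39.623·0.40925)/(-31.267)] = 3.13·0.48524 = 1.5188 g/L.

1.52 g/L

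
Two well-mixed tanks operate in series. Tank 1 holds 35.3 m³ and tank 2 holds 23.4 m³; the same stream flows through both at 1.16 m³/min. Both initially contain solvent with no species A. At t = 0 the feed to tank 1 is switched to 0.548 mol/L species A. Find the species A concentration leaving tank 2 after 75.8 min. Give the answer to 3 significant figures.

0.438 mol/L

Species balance on tank i: dCᵢ/dt = (Cᵢ₋₁ − Cᵢ)/τᵢ with τᵢ = Vᵢ/Q.
τ₁ = 35.3/1.16 = 30.431 min; τ₂ = 23.4/1.16 = 20.172 min.
Solving the cascade with C₁(0)=C₂(0)=0 gives C₂(t) = C_in[1 − (τ₁ e^(−t/τ₁) − τ₂ e^(−t/τ₂))/(τ₁ − τ₂)].
At t = 75.8: e^(−t/τ₁) = 0.082837, e^(−t/τ₂) = 0.023340.
C₂ = 0.548·[1 − (30.431·0.082837 − 20.172·0.023340)/(10.259)] = 0.548·0.80017 = 0.43849 mol/L.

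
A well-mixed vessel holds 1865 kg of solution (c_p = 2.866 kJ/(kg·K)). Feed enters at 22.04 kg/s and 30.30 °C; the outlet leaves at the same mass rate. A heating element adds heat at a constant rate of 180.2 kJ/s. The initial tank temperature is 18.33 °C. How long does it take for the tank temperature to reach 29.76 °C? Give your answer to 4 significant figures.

M c_p dT/dt = ṁ c_p (T_in − T) + Q̇.
τ = M/ṁ = 84.6189 s; T_ss = T_in + Q̇/(ṁ c_p) = 33.1528 °C.
T(t) = T_ss + (T₀ − T_ss) e^(−t/τ). Set T = 29.76:
e^(−t/τ) = (29.76 − 33.1528)/(18.33 − 33.1528) = 0.228889
t = −84.6189 · ln(0.228889) = 124.772 s.

124.8 s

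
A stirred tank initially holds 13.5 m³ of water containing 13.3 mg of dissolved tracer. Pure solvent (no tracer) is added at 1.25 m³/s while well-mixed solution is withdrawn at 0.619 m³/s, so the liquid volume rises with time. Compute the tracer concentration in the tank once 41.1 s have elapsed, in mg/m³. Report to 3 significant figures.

Total volume: dV/dt = Q_in − Q_out = 0.63100 m³/s, so V(t) = 13.5 + 0.63100 t and V(41.1) = 39.434 m³.
Species balance (pure solvent in): dm/dt = −Q_out · m/V(t).
Separate: dm/m = −Q_out dt/V(t) ⇒ ln(m/m₀) = −(Q_out/(Q_in−Q_out)) ln(V/V₀).
m = m₀ (V₀/V)^(Q_out/(Q_in−Q_out)) = 13.3 × (13.5/39.434)^(0.98098) = 4.6469 mg.
C = m/V = 4.6469/39.434 = 0.11784 mg/m³.

0.118 mg/m³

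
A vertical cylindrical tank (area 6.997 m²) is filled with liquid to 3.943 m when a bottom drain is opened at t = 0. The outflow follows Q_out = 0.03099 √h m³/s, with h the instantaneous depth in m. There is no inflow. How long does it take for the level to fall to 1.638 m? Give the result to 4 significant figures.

318.7 s

Unsteady balance on liquid volume: A dh/dt = −0.03099 √h.
This is separable: 2 d(√h)/dt = −0.03099/A, so √h = √h₀ − (0.03099/(2A)) t.
t = 2A(√h₀ − √h)/0.03099 = 2·6.997·(√3.943 − √1.638)/0.03099
  = 13.9940 × (1.98570 − 1.27984) / 0.03099 = 318.739 s.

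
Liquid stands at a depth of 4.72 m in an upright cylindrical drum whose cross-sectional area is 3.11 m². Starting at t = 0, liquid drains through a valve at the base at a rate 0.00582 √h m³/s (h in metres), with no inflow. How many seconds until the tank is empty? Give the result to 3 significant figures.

Volume balance on the tank: A dh/dt = −0.00582 √h.
Separate and integrate: 2(√h − √h₀) = −(0.00582/A) t.
Set h = 0: 2√h₀ = (0.00582/A) t_empty ⇒ t_empty = 2A√h₀/0.00582.
t_empty = 2·3.11·√4.72/0.00582 = 6.2200·2.1726/0.00582 = 2321.9 s.

2320 s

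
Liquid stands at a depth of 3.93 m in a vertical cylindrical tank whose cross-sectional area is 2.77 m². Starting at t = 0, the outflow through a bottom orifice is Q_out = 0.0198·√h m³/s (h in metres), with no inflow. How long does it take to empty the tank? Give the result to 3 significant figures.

With no inflow, A dh/dt = −0.0198 √h.
Separate and integrate: 2(√h − √h₀) = −(0.0198/A) t.
Set h = 0: 2√h₀ = (0.0198/A) t_empty ⇒ t_empty = 2A√h₀/0.0198.
t_empty = 2·2.77·√3.93/0.0198 = 5.5400·1.9824/0.0198 = 554.68 s.

555 s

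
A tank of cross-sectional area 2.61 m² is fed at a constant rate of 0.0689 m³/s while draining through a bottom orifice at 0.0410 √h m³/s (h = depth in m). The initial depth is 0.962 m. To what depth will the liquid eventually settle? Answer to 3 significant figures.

Level balance: A dh/dt = 0.0689 − 0.0410 √h. Setting dh/dt = 0:
Q_in = 0.0410 √h_ss ⇒ √h_ss = 0.0689/0.0410 = 1.6805.
h_ss = 1.6805² = 2.8240 m. (Since h₀ = 0.962 m < h_ss, the level will rise toward this value.)

2.82 m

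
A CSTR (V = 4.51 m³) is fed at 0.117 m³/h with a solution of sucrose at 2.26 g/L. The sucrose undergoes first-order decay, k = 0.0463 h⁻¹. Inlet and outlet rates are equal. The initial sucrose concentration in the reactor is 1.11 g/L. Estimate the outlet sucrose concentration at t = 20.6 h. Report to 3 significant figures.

0.879 g/L

V dC/dt = Q(C_in − C) − k V C.
This is linear with rate a = Q/V + k = 0.072242 h⁻¹.
C_ss = Q C_in/(Q + kV) = 0.81157 g/L; C(t) = C_ss + (C₀ − C_ss) e^(−a t).
C(20.6) = 0.81157 + (0.29843)·e^(−0.072242·20.6) = 0.81157 + (0.29843)·0.22578 = 0.87895 g/L.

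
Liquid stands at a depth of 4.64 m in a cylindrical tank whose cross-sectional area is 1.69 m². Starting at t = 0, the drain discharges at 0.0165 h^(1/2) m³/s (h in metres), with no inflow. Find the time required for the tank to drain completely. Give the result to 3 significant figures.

441 s

A dh/dt = −Q_out = −0.0165 √h.
This is separable: 2 d(√h)/dt = −0.0165/A, so √h = √h₀ − (0.0165/(2A)) t.
Set h = 0: 2√h₀ = (0.0165/A) t_empty ⇒ t_empty = 2A√h₀/0.0165.
t_empty = 2·1.69·√4.64/0.0165 = 3.3800·2.1541/0.0165 = 441.26 s.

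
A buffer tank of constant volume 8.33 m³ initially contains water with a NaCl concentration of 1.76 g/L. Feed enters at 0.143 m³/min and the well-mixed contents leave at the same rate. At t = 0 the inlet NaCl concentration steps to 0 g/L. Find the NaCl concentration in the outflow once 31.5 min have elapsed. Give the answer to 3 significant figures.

Transient balance on the dissolved component: V dC/dt = Q(C_in − C).
Time constant τ = V/Q = 8.33/0.143 = 58.252 min.
C approaches C_in exponentially: C(t) = C_in + (C₀ − C_in) e^(−t/τ).
C(31.5) = 0 + (1.76 − 0)·e^(−31.5/58.252) = 0 + (1.7600)·0.58231 = 1.0249 g/L.

1.02 g/L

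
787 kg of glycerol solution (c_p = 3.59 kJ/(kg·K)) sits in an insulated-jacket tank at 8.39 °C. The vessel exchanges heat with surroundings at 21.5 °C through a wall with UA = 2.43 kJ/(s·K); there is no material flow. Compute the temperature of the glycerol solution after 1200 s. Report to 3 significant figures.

16.8 °C

Lumped-capacitance energy balance: M c_p dT/dt = UA(T_amb − T).
dT/dt = (T_ss − T)/τ with T_ss = T_amb = 21.500 °C, τ = M c_p/UA = 787·3.59/2.43 = 1162.7 s.
T approaches T_ss exponentially: T(t) = T_ss + (T₀ − T_ss) e^(−t/τ).
T(1200) = 21.500 + (-13.110)·0.35626 = 16.829 °C.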